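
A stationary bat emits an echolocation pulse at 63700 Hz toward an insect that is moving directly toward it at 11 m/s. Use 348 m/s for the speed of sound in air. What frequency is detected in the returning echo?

At the insect (a moving observer), f₁ = f₀ · (v + u)/v = 63700 × 359/348 ≈ 65714 Hz.
On reflection it acts as a source moving toward the stationary detector: f₂ = f₁ · v/(v − u) = 65714 × 348/337 ≈ 67858 Hz.
Equivalently f₂ = f₀ · (v + u)/(v − u).

67858 Hz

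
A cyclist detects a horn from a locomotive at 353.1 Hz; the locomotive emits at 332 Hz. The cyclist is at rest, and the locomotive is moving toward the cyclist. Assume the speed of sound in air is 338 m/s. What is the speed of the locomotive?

f' = f · v/(v − v_s) ⇒ v_s = v · |1 − f/f'|.
v_s = 338 × |1 − 332/353.1| = 338 × 0.05976 ≈ 20.2 m/s.

20.2 m/s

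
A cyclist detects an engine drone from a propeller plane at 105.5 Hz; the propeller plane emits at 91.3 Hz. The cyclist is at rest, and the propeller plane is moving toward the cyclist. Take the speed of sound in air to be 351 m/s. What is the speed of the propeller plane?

f' = f · v/(v − v_s) ⇒ v_s = v · |1 − f/f'|.
v_s = 351 × |1 − 91.3/105.5| = 351 × 0.1346 ≈ 47 m/s.

47 m/s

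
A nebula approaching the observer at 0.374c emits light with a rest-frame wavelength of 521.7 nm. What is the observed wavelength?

352.1 nm

Relativistic Doppler for wavelength: λ' = λ₀ · √((1 − β)/(1 + β)).
λ' = 521.7 × √(0.6260/1.3740) = 521.7 × 0.67498 ≈ 352.1 nm.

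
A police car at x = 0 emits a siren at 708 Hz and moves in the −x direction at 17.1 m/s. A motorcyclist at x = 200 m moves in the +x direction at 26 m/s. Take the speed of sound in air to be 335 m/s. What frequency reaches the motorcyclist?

621 Hz

The observer lies on the +x side, so the source is heading away from the observer and the observer is heading away from the source.
Both move, so f' = f · (v − v_o)/(v + v_s).
f' = 708 × (335 − 26)/(335 + 17.1) = 708 × 309/352.1 ≈ 621 Hz.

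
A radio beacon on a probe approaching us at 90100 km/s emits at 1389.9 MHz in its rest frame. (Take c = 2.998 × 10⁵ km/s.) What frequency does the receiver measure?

1895.2 MHz

β = v/c = 90100/299800 = 0.3005.
Relativistic Doppler for frequency: f' = f₀ · √((1 + β)/(1 − β)).
f' = 1389.9 × √(1.3005/0.6995) = 1389.9 × 1.36357 ≈ 1895.2 MHz.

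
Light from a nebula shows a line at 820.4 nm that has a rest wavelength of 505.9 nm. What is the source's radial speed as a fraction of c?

0.449c

λ'/λ₀ = 1.6217 > 1 (redshift), so the source is receding.
λ'/λ₀ = √((1 + β)/(1 − β)) for a receding source ⇒ β = (r² − 1)/(r² + 1) with r = λ'/λ₀.
β = (2.6298 − 1)/(2.6298 + 1) ≈ 0.449.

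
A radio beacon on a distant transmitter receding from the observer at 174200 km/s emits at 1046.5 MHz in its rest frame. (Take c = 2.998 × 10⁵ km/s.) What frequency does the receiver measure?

538.7 MHz

β = v/c = 174200/299800 = 0.5811.
Relativistic Doppler for frequency: f' = f₀ · √((1 − β)/(1 + β)).
f' = 1046.5 × √(0.4189/1.5811) = 1046.5 × 0.51476 ≈ 538.7 MHz.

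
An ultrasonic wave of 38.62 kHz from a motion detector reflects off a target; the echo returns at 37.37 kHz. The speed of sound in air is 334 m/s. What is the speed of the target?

5.5 m/s

Double Doppler shift off a moving reflector: f₂ = f₀ · (v + u)/(v − u) (u > 0 toward emitter).
Rearranging, u = v · (f₂ − f₀)/(f₂ + f₀) = 334 × -1.25/75.99 ≈ -5.5 m/s.
So the target is moving at 5.5 m/s away from the emitter.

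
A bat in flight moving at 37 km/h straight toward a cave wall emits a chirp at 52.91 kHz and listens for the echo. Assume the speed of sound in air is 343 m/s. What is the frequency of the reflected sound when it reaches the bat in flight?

56.2 kHz

37 km/h = 10.28 m/s.
The cave wall receives the sound from a moving source: f₁ = f₀ · v/(v − v_e) = 52.91 × 343/332.72 ≈ 54.5 kHz.
On the return leg the bat in flight is a moving observer: f₂ = f₁ · (v + v_e)/v = 54.5 × 353.28/343 ≈ 56.2 kHz.
Equivalently f₂ = f₀ · (v + v_e)/(v − v_e).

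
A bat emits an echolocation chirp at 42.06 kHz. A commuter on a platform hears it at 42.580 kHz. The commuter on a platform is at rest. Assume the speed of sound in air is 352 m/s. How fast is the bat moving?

f' > f, so the bat is approaching.
f' = f · v/(v − v_s) ⇒ v_s = v · |1 − f/f'|.
v_s = 352 × |1 − 42.06/42.580| = 352 × 0.01221 ≈ 4.3 m/s.

4.3 m/s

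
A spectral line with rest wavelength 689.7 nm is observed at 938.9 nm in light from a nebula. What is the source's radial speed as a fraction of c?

λ'/λ₀ = 1.3613 > 1 (redshift), so the source is receding.
λ'/λ₀ = √((1 + β)/(1 − β)) for a receding source ⇒ β = (r² − 1)/(r² + 1) with r = λ'/λ₀.
β = (1.8532 − 1)/(1.8532 + 1) ≈ 0.299.

0.299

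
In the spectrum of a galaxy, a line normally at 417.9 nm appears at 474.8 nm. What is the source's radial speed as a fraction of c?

0.127

λ'/λ₀ = 1.1362 > 1 (redshift), so the source is receding.
λ'/λ₀ = √((1 + β)/(1 − β)) for a receding source ⇒ β = (r² − 1)/(r² + 1) with r = λ'/λ₀.
β = (1.2909 − 1)/(1.2909 + 1) ≈ 0.127.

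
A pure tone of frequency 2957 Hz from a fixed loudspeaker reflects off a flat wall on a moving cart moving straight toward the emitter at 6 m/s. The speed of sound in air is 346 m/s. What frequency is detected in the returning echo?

3061 Hz

The flat wall on a moving cart first receives the wave as a moving observer: f₁ = f₀ · (v + u)/v = 2957 × (346 + 6)/346 ≈ 3008 Hz.
On reflection it acts as a source moving toward the stationary detector: f₂ = f₁ · v/(v − u) = 3008 × 346/340 ≈ 3061 Hz.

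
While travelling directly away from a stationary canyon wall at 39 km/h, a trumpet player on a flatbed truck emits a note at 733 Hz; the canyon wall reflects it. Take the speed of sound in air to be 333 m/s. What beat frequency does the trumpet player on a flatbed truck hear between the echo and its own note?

46.2 Hz

39 km/h = 10.83 m/s.
The canyon wall receives the sound from a moving source: f₁ = f₀ · v/(v + v_e) = 733 × 333/343.83 ≈ 709.9 Hz.
On the return leg the trumpet player on a flatbed truck is a moving observer: f₂ = f₁ · (v − v_e)/v = 709.9 × 322.17/333 ≈ 686.8 Hz.
Beat against the emitted tone: |f₂ − f₀| = 2v_e·f₀/(v + v_e) = 2 × 10.83 × 733/343.83 ≈ 46.2 Hz.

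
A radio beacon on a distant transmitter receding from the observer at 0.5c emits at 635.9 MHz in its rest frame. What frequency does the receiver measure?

367.1 MHz

Relativistic Doppler for frequency: f' = f₀ · √((1 − β)/(1 + β)).
f' = 635.9 × √(0.5000/1.5000) = 635.9 × 0.57735 ≈ 367.1 MHz.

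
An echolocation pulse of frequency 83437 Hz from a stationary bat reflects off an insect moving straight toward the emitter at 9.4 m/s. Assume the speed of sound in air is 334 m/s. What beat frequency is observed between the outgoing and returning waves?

4832 Hz

The insect first receives the wave as a moving observer: f₁ = f₀ · (v + u)/v = 83437 × (334 + 9.4)/334 ≈ 85785 Hz.
The reflection then acts as a moving source: f₂ = f₁ · v/(v − u) ≈ 88269 Hz.
Equivalently f₂ = f₀ · (v + u)/(v − u).
Beat frequency: |f₂ − f₀| = 2u·f₀/(v − u) = 2 × 9.4 × 83437/324.6 ≈ 4832 Hz.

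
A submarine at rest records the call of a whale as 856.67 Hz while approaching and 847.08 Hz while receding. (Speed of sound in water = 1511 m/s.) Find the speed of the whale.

f₁/f₂ = (v + v_s)/(v − v_s), so v_s = v · (f₁ − f₂)/(f₁ + f₂).
v_s = 1511 × (856.67 − 847.08)/(856.67 + 847.08) = 1511 × 9.59/1703.75 ≈ 8.5 m/s.

8.5 m/s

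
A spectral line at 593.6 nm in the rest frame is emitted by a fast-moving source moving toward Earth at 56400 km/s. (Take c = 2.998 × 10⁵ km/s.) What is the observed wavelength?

β = v/c = 56400/299800 = 0.1881.
Relativistic Doppler for wavelength: λ' = λ₀ · √((1 − β)/(1 + β)).
λ' = 593.6 × √(0.8119/1.1881) = 593.6 × 0.82663 ≈ 490.7 nm.

490.7 nm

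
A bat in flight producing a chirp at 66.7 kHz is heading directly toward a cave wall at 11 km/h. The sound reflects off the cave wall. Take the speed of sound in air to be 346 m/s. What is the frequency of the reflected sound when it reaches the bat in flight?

67.9 kHz

11 km/h = 3.056 m/s.
The cave wall receives the sound from a moving source: f₁ = f₀ · v/(v − v_e) = 66.7 × 346/342.94 ≈ 67.3 kHz.
On the return leg the bat in flight is a moving observer: f₂ = f₁ · (v + v_e)/v = 67.3 × 349.06/346 ≈ 67.9 kHz.
Equivalently f₂ = f₀ · (v + v_e)/(v − v_e).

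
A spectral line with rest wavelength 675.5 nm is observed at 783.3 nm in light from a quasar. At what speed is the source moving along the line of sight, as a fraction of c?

λ'/λ₀ = 1.1596 > 1 (redshift), so the source is receding.
λ'/λ₀ = √((1 + β)/(1 − β)) for a receding source ⇒ β = (r² − 1)/(r² + 1) with r = λ'/λ₀.
β = (1.3446 − 1)/(1.3446 + 1) ≈ 0.147.

0.147c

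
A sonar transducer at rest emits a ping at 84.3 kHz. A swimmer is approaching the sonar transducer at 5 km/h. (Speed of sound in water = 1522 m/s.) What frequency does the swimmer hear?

84.4 kHz

5 km/h = 1.389 m/s.
Moving observer, stationary source: f' = f · (v + v_o)/v.
f' = 84.3 × (1522 + 1.389)/1522 = 84.3 × 1523.4/1522 ≈ 84.4 kHz.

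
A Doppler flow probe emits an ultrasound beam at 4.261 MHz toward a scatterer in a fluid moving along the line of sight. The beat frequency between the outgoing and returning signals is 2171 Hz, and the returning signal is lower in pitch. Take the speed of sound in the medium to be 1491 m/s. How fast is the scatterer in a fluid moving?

Double Doppler shift off a moving reflector: f₂ = f₀ · (v + u)/(v − u) (u > 0 toward emitter).
Returning signal is lower, so f₂ = f₀ − Δf = 4261000 − 2171 = 4258829 Hz.
Rearranging, u = v · (f₂ − f₀)/(f₂ + f₀) = 1491 × -2171/8519829 ≈ -0.38 m/s.
So the scatterer in a fluid is moving at 0.38 m/s away from the emitter.

0.38 m/s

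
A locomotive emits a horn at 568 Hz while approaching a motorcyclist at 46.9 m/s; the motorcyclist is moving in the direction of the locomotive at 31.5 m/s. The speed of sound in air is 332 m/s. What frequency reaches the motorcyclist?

With source approaching and observer approaching, f' = f · (v + v_o)/(v − v_s).
f' = 568 × (332 + 31.5)/(332 − 46.9) = 568 × 363.5/285.1 ≈ 724 Hz.

724 Hz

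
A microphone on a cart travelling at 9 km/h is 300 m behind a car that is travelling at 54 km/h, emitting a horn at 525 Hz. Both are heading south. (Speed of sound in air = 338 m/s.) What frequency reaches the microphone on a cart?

54 km/h = 15 m/s; 9 km/h = 2.5 m/s.
The microphone on a cart is behind, so the car is moving away from it while the microphone on a cart is moving toward the car.
General Doppler shift: f' = f · (v + v_o)/(v + v_s).
f' = 525 × (338 + 2.5)/(338 + 15) = 525 × 340.5/353 ≈ 506 Hz.

506 Hz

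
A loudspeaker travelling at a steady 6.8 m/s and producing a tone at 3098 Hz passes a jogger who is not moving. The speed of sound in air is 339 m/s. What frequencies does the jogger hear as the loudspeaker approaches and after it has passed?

3161 Hz approaching; 3037 Hz receding

Approaching: f₁ = f · v/(v − v_s) = 3098 × 339/332.2 ≈ 3161 Hz.
Receding: f₂ = f · v/(v + v_s) = 3098 × 339/345.8 ≈ 3037 Hz.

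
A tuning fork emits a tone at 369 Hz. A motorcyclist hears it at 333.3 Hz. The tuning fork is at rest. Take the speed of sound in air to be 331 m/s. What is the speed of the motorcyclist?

32 m/s

f' < f, so the motorcyclist is receding.
f' = f · (v − v_o)/v ⇒ v_o = v · |f'/f − 1|.
v_o = 331 × |333.3/369 − 1| = 331 × 0.09675 ≈ 32 m/s.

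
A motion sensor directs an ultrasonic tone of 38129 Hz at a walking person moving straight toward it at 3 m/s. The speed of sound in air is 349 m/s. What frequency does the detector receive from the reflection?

The walking person first receives the wave as a moving observer: f₁ = f₀ · (v + u)/v = 38129 × (349 + 3)/349 ≈ 38457 Hz.
The reflection then acts as a moving source: f₂ = f₁ · v/(v − u) ≈ 38790 Hz.
Equivalently f₂ = f₀ · (v + u)/(v − u).

38790 Hz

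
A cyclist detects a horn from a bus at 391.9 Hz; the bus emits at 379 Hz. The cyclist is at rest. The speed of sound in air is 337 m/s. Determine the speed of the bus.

11.1 m/s

f' > f, so the bus is approaching.
f' = f · v/(v − v_s) ⇒ v_s = v · |1 − f/f'|.
v_s = 337 × |1 − 379/391.9| = 337 × 0.03292 ≈ 11.1 m/s.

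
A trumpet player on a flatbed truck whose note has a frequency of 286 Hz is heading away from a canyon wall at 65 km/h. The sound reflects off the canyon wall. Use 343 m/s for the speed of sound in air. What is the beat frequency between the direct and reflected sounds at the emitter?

28.6 Hz

65 km/h = 18.06 m/s.
The canyon wall receives the sound from a moving source: f₁ = f₀ · v/(v + v_e) = 286 × 343/361.06 ≈ 271.7 Hz.
On the return leg the trumpet player on a flatbed truck is a moving observer: f₂ = f₁ · (v − v_e)/v = 271.7 × 324.94/343 ≈ 257.4 Hz.
Equivalently f₂ = f₀ · (v − v_e)/(v + v_e).
Beat against the emitted tone: |f₂ − f₀| = 2v_e·f₀/(v + v_e) = 2 × 18.06 × 286/361.06 ≈ 28.6 Hz.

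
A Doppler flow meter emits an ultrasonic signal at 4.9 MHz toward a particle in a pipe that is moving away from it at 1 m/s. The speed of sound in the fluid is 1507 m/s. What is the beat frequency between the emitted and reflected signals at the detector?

6499 Hz

The particle in a pipe first receives the wave as a moving observer: f₁ = f₀ · (v − u)/v = 4.9 × (1507 − 1)/1507 ≈ 4.89675 MHz.
The reflection then acts as a moving source: f₂ = f₁ · v/(v + u) ≈ 4.89350 MHz.
Equivalently f₂ = f₀ · (v − u)/(v + u).
Beat frequency (with f₀ = 4900000 Hz): |f₂ − f₀| = 2u·f₀/(v + u) = 2 × 1 × 4900000/1508 ≈ 6499 Hz.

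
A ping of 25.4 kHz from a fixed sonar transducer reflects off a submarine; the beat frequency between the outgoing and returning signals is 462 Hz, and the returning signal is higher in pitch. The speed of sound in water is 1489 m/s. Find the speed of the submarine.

13.4 m/s

Double Doppler shift off a moving reflector: f₂ = f₀ · (v + u)/(v − u) (u > 0 toward emitter).
Returning signal is higher, so f₂ = f₀ + Δf = 25400 + 462 = 25862 Hz.
Rearranging, u = v · (f₂ − f₀)/(f₂ + f₀) = 1489 × 462/51262 ≈ 13.4 m/s.
So the submarine is moving at 13.4 m/s toward the emitter.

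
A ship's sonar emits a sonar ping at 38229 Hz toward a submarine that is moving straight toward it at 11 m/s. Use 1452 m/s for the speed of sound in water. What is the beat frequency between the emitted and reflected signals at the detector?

584 Hz

At the submarine (a moving observer), f₁ = f₀ · (v + u)/v = 38229 × 1463/1452 ≈ 38519 Hz.
On reflection it acts as a source moving toward the stationary detector: f₂ = f₁ · v/(v − u) = 38519 × 1452/1441 ≈ 38813 Hz.
Equivalently f₂ = f₀ · (v + u)/(v − u).
Beat frequency: |f₂ − f₀| = 2u·f₀/(v − u) = 2 × 11 × 38229/1441 ≈ 584 Hz.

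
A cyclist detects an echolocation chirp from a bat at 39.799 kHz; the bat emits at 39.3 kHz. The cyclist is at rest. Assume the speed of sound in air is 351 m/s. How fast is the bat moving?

4.4 m/s

f' > f, so the bat is approaching.
f' = f · v/(v − v_s) ⇒ v_s = v · |1 − f/f'|.
v_s = 351 × |1 − 39.3/39.799| = 351 × 0.01254 ≈ 4.4 m/s.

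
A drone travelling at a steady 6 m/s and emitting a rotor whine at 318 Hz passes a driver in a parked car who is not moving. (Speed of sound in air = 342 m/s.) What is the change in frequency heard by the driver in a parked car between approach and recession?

11.2 Hz

Approaching: f₁ = f · v/(v − v_s) = 318 × 342/336 ≈ 323.7 Hz.
Receding: f₂ = f · v/(v + v_s) = 318 × 342/348 ≈ 312.5 Hz.
Drop: f₁ − f₂ = 2f·v·v_s/(v² − v_s²) = 2 × 318 × 342 × 6/(342² − 6²) ≈ 11.2 Hz.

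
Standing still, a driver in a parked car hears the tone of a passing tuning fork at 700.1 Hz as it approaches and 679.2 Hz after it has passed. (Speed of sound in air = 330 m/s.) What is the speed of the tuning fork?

5.0 m/s

f₁/f₂ = (v + v_s)/(v − v_s), so v_s = v · (f₁ − f₂)/(f₁ + f₂).
v_s = 330 × (700.1 − 679.2)/(700.1 + 679.2) = 330 × 20.9/1379.3 ≈ 5.0 m/s.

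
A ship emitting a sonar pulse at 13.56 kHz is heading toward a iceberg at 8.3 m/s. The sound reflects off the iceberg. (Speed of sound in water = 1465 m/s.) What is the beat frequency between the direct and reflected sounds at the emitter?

155 Hz

The iceberg receives the sound from a moving source: f₁ = f₀ · v/(v − v_e) = 13.56 × 1465/1456.7 ≈ 13.6373 kHz.
On the return leg the ship is a moving observer: f₂ = f₁ · (v + v_e)/v = 13.6373 × 1473.3/1465 ≈ 13.7145 kHz.
Beat against the emitted tone (with f₀ = 13560 Hz): |f₂ − f₀| = 2v_e·f₀/(v − v_e) = 2 × 8.3 × 13560/1456.7 ≈ 155 Hz.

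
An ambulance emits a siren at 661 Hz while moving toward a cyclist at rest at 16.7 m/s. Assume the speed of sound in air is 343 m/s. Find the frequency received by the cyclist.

695 Hz

Moving source, stationary observer: f' = f · v/(v − v_s) since the source is approaching.
f' = 661 × 343/(343 − 16.7) = 661 × 343/326.3 ≈ 695 Hz.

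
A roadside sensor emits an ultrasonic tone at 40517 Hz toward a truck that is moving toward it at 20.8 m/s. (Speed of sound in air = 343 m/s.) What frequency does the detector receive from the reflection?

The truck first receives the wave as a moving observer: f₁ = f₀ · (v + u)/v = 40517 × (343 + 20.8)/343 ≈ 42974 Hz.
The reflection then acts as a moving source: f₂ = f₁ · v/(v − u) ≈ 45748 Hz.

45748 Hz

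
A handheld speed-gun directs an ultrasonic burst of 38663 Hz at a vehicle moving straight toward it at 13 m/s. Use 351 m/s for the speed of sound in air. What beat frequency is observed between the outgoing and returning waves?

2974 Hz

At the vehicle (a moving observer), f₁ = f₀ · (v + u)/v = 38663 × 364/351 ≈ 40095 Hz.
On reflection it acts as a source moving toward the stationary detector: f₂ = f₁ · v/(v − u) = 40095 × 351/338 ≈ 41637 Hz.
Equivalently f₂ = f₀ · (v + u)/(v − u).
Beat frequency: |f₂ − f₀| = 2u·f₀/(v − u) = 2 × 13 × 38663/338 ≈ 2974 Hz.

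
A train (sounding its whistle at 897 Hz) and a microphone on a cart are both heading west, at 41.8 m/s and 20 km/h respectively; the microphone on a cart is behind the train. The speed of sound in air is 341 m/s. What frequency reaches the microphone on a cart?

812 Hz

20 km/h = 5.556 m/s.
The microphone on a cart is behind, so the train is moving away from it while the microphone on a cart is moving toward the train.
General Doppler shift: f' = f · (v + v_o)/(v + v_s).
f' = 897 × (341 + 5.556)/(341 + 41.8) = 897 × 346.56/382.8 ≈ 812 Hz.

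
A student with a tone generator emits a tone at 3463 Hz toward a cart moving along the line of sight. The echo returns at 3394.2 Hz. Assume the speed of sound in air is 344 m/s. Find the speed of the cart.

3.5 m/s

Double Doppler shift off a moving reflector: f₂ = f₀ · (v + u)/(v − u) (u > 0 toward emitter).
Rearranging, u = v · (f₂ − f₀)/(f₂ + f₀) = 344 × -68.8/6857.2 ≈ -3.5 m/s.
So the cart is moving at 3.5 m/s away from the emitter.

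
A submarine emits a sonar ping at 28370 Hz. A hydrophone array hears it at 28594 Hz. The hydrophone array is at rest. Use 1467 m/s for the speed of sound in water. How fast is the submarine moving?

11.5 m/s

f' > f, so the submarine is approaching.
f' = f · v/(v − v_s) ⇒ v_s = v · |1 − f/f'|.
v_s = 1467 × |1 − 28370/28594| = 1467 × 0.007834 ≈ 11.5 m/s.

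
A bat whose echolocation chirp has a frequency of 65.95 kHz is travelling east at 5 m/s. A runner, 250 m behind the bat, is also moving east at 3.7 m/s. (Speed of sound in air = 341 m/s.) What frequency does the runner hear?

The runner is behind, so the bat is moving away from it while the runner is moving toward the bat.
General Doppler shift: f' = f · (v + v_o)/(v + v_s).
f' = 65.95 × (341 + 3.7)/(341 + 5) = 65.95 × 344.7/346 ≈ 65.7 kHz.

65.7 kHz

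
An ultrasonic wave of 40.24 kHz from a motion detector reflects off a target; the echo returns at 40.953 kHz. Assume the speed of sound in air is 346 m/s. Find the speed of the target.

3.0 m/s

Double Doppler shift off a moving reflector: f₂ = f₀ · (v + u)/(v − u) (u > 0 toward emitter).
Rearranging, u = v · (f₂ − f₀)/(f₂ + f₀) = 346 × 0.713/81.193 ≈ 3.0 m/s.
So the target is moving at 3.0 m/s toward the emitter.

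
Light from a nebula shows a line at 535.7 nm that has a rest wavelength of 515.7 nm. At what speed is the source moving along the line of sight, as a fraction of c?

0.038c

λ'/λ₀ = 1.0388 > 1 (redshift), so the source is receding.
λ'/λ₀ = √((1 + β)/(1 − β)) for a receding source ⇒ β = (r² − 1)/(r² + 1) with r = λ'/λ₀.
β = (1.0791 − 1)/(1.0791 + 1) ≈ 0.038.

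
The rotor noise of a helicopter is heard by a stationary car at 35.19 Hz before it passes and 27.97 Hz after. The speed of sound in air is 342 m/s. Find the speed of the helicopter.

39 m/s

f₁/f₂ = (v + v_s)/(v − v_s), so v_s = v · (f₁ − f₂)/(f₁ + f₂).
v_s = 342 × (35.19 − 27.97)/(35.19 + 27.97) = 342 × 7.22/63.16 ≈ 39 m/s.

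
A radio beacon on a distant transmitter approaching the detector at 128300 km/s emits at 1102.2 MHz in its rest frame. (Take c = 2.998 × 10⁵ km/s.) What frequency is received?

β = v/c = 128300/299800 = 0.4280.
Relativistic Doppler for frequency: f' = f₀ · √((1 + β)/(1 − β)).
f' = 1102.2 × √(1.4280/0.5720) = 1102.2 × 1.57994 ≈ 1741.4 MHz.

1741.4 MHz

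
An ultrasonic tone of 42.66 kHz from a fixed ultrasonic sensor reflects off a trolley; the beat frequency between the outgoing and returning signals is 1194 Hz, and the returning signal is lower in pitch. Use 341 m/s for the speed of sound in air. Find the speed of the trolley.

4.8 m/s

Double Doppler shift off a moving reflector: f₂ = f₀ · (v + u)/(v − u) (u > 0 toward emitter).
Returning signal is lower, so f₂ = f₀ − Δf = 42660 − 1194 = 41466 Hz.
Rearranging, u = v · (f₂ − f₀)/(f₂ + f₀) = 341 × -1194/84126 ≈ -4.8 m/s.
So the trolley is moving at 4.8 m/s away from the emitter.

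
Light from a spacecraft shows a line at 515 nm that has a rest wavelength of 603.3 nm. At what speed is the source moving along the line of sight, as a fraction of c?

0.157

λ'/λ₀ = 0.8536 < 1 (blueshift), so the source is approaching.
λ'/λ₀ = √((1 − β)/(1 + β)) for an approaching source ⇒ β = (1 − r²)/(1 + r²) with r = λ'/λ₀.
β = (1 − 0.7287)/(1 + 0.7287) ≈ 0.157.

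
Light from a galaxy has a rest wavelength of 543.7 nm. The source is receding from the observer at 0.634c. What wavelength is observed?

Relativistic Doppler for wavelength: λ' = λ₀ · √((1 + β)/(1 − β)).
λ' = 543.7 × √(1.6340/0.3660) = 543.7 × 2.11293 ≈ 1148.8 nm.

1148.8 nm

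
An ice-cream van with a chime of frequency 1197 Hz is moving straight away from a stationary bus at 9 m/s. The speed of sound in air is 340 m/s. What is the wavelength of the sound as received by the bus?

Only the source moves, away from the listener, so f' = f · v/(v + v_s).
f' = 1197 × 340/(340 + 9) ≈ 1166 Hz.
λ' = v/f' = 340/1166.13 ≈ 29.2 cm.

29.2 cm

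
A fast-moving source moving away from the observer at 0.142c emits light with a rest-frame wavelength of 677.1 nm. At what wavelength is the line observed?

Relativistic Doppler for wavelength: λ' = λ₀ · √((1 + β)/(1 − β)).
λ' = 677.1 × √(1.1420/0.8580) = 677.1 × 1.15369 ≈ 781.2 nm.

781.2 nm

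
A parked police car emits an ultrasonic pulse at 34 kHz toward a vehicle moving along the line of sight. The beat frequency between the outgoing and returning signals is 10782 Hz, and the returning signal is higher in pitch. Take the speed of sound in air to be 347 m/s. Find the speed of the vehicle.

47 m/s

Double Doppler shift off a moving reflector: f₂ = f₀ · (v + u)/(v − u) (u > 0 toward emitter).
Returning signal is higher, so f₂ = f₀ + Δf = 34000 + 10782 = 44782 Hz.
Rearranging, u = v · (f₂ − f₀)/(f₂ + f₀) = 347 × 10782/78782 ≈ 47 m/s.
So the vehicle is moving at 47 m/s toward the emitter.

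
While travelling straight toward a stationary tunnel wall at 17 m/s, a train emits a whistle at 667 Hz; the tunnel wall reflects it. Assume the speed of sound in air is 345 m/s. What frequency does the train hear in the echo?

The tunnel wall receives the sound from a moving source: f₁ = f₀ · v/(v − v_e) = 667 × 345/328 ≈ 702 Hz.
On the return leg the train is a moving observer: f₂ = f₁ · (v + v_e)/v = 702 × 362/345 ≈ 736 Hz.

736 Hz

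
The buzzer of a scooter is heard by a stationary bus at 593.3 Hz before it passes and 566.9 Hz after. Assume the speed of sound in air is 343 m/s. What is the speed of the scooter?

7.8 m/s

f₁/f₂ = (v + v_s)/(v − v_s), so v_s = v · (f₁ − f₂)/(f₁ + f₂).
v_s = 343 × (593.3 − 566.9)/(593.3 + 566.9) = 343 × 26.4/1160.2 ≈ 7.8 m/s.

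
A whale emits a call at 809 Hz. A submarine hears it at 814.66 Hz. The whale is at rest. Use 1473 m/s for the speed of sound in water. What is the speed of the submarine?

10.3 m/s

f' > f, so the submarine is approaching.
f' = f · (v + v_o)/v ⇒ v_o = v · |f'/f − 1|.
v_o = 1473 × |814.66/809 − 1| = 1473 × 0.006996 ≈ 10.3 m/s.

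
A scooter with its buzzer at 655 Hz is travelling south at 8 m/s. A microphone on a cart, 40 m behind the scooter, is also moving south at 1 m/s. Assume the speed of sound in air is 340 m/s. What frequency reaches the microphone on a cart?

The microphone on a cart is behind, so the scooter is moving away from it while the microphone on a cart is moving toward the scooter.
With source receding and observer approaching, f' = f · (v + v_o)/(v + v_s).
f' = 655 × (340 + 1)/(340 + 8) = 655 × 341/348 ≈ 642 Hz.

642 Hz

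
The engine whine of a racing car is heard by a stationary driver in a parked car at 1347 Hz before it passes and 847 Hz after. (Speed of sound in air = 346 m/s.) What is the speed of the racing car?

f₁/f₂ = (v + v_s)/(v − v_s), so v_s = v · (f₁ − f₂)/(f₁ + f₂).
v_s = 346 × (1347 − 847)/(1347 + 847) = 346 × 500/2194 ≈ 79 m/s.

79 m/s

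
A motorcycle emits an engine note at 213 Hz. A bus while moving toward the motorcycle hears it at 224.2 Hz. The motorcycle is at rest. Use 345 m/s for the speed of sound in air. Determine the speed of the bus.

f' = f · (v + v_o)/v ⇒ v_o = v · |f'/f − 1|.
v_o = 345 × |224.2/213 − 1| = 345 × 0.05258 ≈ 18.1 m/s.

18.1 m/s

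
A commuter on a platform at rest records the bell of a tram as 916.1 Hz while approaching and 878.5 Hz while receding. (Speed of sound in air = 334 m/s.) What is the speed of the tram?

f₁/f₂ = (v + v_s)/(v − v_s), so v_s = v · (f₁ − f₂)/(f₁ + f₂).
v_s = 334 × (916.1 − 878.5)/(916.1 + 878.5) = 334 × 37.6/1794.6 ≈ 7.0 m/s.

7.0 m/s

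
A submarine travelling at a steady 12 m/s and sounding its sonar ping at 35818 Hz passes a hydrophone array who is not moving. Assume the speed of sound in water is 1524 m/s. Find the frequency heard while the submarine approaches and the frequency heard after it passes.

Approaching: f₁ = f · v/(v − v_s) = 35818 × 1524/1512 ≈ 36102 Hz.
Receding: f₂ = f · v/(v + v_s) = 35818 × 1524/1536 ≈ 35538 Hz.

36102 Hz approaching; 35538 Hz receding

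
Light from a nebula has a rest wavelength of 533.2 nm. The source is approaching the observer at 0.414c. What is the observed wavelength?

343.3 nm

Relativistic Doppler for wavelength: λ' = λ₀ · √((1 − β)/(1 + β)).
λ' = 533.2 × √(0.5860/1.4140) = 533.2 × 0.64376 ≈ 343.3 nm.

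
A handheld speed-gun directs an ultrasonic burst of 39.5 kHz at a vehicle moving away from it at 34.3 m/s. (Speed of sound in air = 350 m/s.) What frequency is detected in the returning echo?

The vehicle first receives the wave as a moving observer: f₁ = f₀ · (v − u)/v = 39.5 × (350 − 34.3)/350 ≈ 35.6 kHz.
The reflection then acts as a moving source: f₂ = f₁ · v/(v + u) ≈ 32.4 kHz.
Equivalently f₂ = f₀ · (v − u)/(v + u).

32.4 kHz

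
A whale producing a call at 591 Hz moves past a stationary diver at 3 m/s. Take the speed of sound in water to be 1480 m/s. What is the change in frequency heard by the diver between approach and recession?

Approaching: f₁ = f · v/(v − v_s) = 591 × 1480/1477 ≈ 592.20 Hz.
Receding: f₂ = f · v/(v + v_s) = 591 × 1480/1483 ≈ 589.80 Hz.
Drop: f₁ − f₂ = 2f·v·v_s/(v² − v_s²) = 2 × 591 × 1480 × 3/(1480² − 3²) ≈ 2.40 Hz.

2.40 Hz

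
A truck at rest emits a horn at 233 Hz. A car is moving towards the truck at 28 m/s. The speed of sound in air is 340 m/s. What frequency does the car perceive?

Moving observer, stationary source: f' = f · (v + v_o)/v.
f' = 233 × (340 + 28)/340 = 233 × 368/340 ≈ 252 Hz.

252 Hz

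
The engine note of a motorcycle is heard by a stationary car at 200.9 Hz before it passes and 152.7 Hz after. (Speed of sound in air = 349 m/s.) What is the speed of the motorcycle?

48 m/s

f₁/f₂ = (v + v_s)/(v − v_s), so v_s = v · (f₁ − f₂)/(f₁ + f₂).
v_s = 349 × (200.9 − 152.7)/(200.9 + 152.7) = 349 × 48.2/353.6 ≈ 48 m/s.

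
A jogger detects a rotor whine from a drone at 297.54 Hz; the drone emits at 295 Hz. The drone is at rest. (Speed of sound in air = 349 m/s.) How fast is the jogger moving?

3.0 m/s

f' > f, so the jogger is approaching.
f' = f · (v + v_o)/v ⇒ v_o = v · |f'/f − 1|.
v_o = 349 × |297.54/295 − 1| = 349 × 0.00861 ≈ 3.0 m/s.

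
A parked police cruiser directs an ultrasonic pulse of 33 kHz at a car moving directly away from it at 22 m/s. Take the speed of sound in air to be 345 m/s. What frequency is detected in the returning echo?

The car first receives the wave as a moving observer: f₁ = f₀ · (v − u)/v = 33 × (345 − 22)/345 ≈ 30.9 kHz.
The reflection then acts as a moving source: f₂ = f₁ · v/(v + u) ≈ 29.0 kHz.
Equivalently f₂ = f₀ · (v − u)/(v + u).

29.0 kHz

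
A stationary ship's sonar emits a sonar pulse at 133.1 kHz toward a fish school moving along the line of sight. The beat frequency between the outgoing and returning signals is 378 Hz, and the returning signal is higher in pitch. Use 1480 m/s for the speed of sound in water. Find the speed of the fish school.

2.10 m/s

Double Doppler shift off a moving reflector: f₂ = f₀ · (v + u)/(v − u) (u > 0 toward emitter).
Returning signal is higher, so f₂ = f₀ + Δf = 133100 + 378 = 133478 Hz.
Rearranging, u = v · (f₂ − f₀)/(f₂ + f₀) = 1480 × 378/266578 ≈ 2.10 m/s.
So the fish school is moving at 2.10 m/s toward the emitter.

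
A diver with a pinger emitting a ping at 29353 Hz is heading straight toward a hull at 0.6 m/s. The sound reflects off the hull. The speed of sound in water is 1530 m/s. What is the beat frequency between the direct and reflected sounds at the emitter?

The hull receives the sound from a moving source: f₁ = f₀ · v/(v − v_e) = 29353 × 1530/1529.4 ≈ 29364.5 Hz.
On the return leg the diver with a pinger is a moving observer: f₂ = f₁ · (v + v_e)/v = 29364.5 × 1530.6/1530 ≈ 29376.0 Hz.
Beat against the emitted tone: |f₂ − f₀| = 2v_e·f₀/(v − v_e) = 2 × 0.6 × 29353/1529.4 ≈ 23.0 Hz.

23.0 Hz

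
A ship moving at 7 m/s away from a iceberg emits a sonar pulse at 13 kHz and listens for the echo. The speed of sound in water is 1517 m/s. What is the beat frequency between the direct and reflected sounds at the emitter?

The iceberg receives the sound from a moving source: f₁ = f₀ · v/(v + v_e) = 13 × 1517/1524 ≈ 12.9403 kHz.
On the return leg the ship is a moving observer: f₂ = f₁ · (v − v_e)/v = 12.9403 × 1510/1517 ≈ 12.8806 kHz.
Equivalently f₂ = f₀ · (v − v_e)/(v + v_e).
Beat against the emitted tone (with f₀ = 13000 Hz): |f₂ − f₀| = 2v_e·f₀/(v + v_e) = 2 × 7 × 13000/1524 ≈ 119 Hz.

119 Hz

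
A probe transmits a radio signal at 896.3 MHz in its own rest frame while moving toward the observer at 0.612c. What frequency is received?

1826.9 MHz

Relativistic Doppler for frequency: f' = f₀ · √((1 + β)/(1 − β)).
f' = 896.3 × √(1.6120/0.3880) = 896.3 × 2.03829 ≈ 1826.9 MHz.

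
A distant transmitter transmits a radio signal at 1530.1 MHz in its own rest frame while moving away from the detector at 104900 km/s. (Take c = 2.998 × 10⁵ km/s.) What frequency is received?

β = v/c = 104900/299800 = 0.3499.
Relativistic Doppler for frequency: f' = f₀ · √((1 − β)/(1 + β)).
f' = 1530.1 × √(0.6501/1.3499) = 1530.1 × 0.69397 ≈ 1061.8 MHz.

1061.8 MHz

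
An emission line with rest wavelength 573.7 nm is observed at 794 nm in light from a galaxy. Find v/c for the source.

λ'/λ₀ = 1.3840 > 1 (redshift), so the source is receding.
λ'/λ₀ = √((1 + β)/(1 − β)) for a receding source ⇒ β = (r² − 1)/(r² + 1) with r = λ'/λ₀.
β = (1.9155 − 1)/(1.9155 + 1) ≈ 0.314.

0.314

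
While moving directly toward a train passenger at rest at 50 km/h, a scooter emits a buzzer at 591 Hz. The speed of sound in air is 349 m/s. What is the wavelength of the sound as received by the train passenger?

56.7 cm

50 km/h = 13.89 m/s.
With the source moving toward a stationary observer, f' = f · v/(v − v_s).
f' = 591 × 349/(349 − 13.89) ≈ 615 Hz.
λ' = v/f' = 349/615.494 ≈ 56.7 cm.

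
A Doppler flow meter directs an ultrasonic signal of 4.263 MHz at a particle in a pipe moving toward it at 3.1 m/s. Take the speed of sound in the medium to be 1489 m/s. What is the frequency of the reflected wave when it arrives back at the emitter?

At the particle in a pipe (a moving observer), f₁ = f₀ · (v + u)/v = 4.263 × 1492.1/1489 ≈ 4.272 MHz.
On reflection it acts as a source moving toward the stationary detector: f₂ = f₁ · v/(v − u) = 4.272 × 1489/1485.9 ≈ 4.281 MHz.

4.281 MHz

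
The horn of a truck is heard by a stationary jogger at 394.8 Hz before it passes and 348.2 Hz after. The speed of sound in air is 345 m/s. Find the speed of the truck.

f₁/f₂ = (v + v_s)/(v − v_s), so v_s = v · (f₁ − f₂)/(f₁ + f₂).
v_s = 345 × (394.8 − 348.2)/(394.8 + 348.2) = 345 × 46.6/743.0 ≈ 21.6 m/s.

21.6 m/s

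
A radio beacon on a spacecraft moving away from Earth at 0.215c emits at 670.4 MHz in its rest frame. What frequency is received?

Relativistic Doppler for frequency: f' = f₀ · √((1 − β)/(1 + β)).
f' = 670.4 × √(0.7850/1.2150) = 670.4 × 0.80380 ≈ 538.9 MHz.

538.9 MHz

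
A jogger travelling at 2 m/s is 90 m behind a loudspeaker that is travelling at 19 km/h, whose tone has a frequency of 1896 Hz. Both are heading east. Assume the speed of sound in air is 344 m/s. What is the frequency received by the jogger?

1878 Hz

19 km/h = 5.278 m/s.
The jogger is behind, so the loudspeaker is moving away from it while the jogger is moving toward the loudspeaker.
General Doppler shift: f' = f · (v + v_o)/(v + v_s).
f' = 1896 × (344 + 2)/(344 + 5.278) = 1896 × 346/349.28 ≈ 1878 Hz.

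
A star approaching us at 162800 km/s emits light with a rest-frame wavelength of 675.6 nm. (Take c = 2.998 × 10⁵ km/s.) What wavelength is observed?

367.7 nm

β = v/c = 162800/299800 = 0.5430.
Relativistic Doppler for wavelength: λ' = λ₀ · √((1 − β)/(1 + β)).
λ' = 675.6 × √(0.4570/1.5430) = 675.6 × 0.54420 ≈ 367.7 nm.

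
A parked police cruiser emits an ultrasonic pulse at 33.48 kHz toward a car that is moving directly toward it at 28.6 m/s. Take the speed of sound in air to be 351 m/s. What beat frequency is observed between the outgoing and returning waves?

5940 Hz

The car first receives the wave as a moving observer: f₁ = f₀ · (v + u)/v = 33.48 × (351 + 28.6)/351 ≈ 36.21 kHz.
On reflection it acts as a source moving toward the stationary detector: f₂ = f₁ · v/(v − u) = 36.21 × 351/322.4 ≈ 39.42 kHz.
Beat frequency (with f₀ = 33480 Hz): |f₂ − f₀| = 2u·f₀/(v − u) = 2 × 28.6 × 33480/322.4 ≈ 5940 Hz.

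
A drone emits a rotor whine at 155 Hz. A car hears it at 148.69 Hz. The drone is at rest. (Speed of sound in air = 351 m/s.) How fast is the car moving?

f' < f, so the car is receding.
f' = f · (v − v_o)/v ⇒ v_o = v · |f'/f − 1|.
v_o = 351 × |148.69/155 − 1| = 351 × 0.04071 ≈ 14.3 m/s.

14.3 m/s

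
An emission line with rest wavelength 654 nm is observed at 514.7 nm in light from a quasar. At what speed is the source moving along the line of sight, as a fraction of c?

λ'/λ₀ = 0.7870 < 1 (blueshift), so the source is approaching.
λ'/λ₀ = √((1 − β)/(1 + β)) for an approaching source ⇒ β = (1 − r²)/(1 + r²) with r = λ'/λ₀.
β = (1 − 0.6194)/(1 + 0.6194) ≈ 0.235.

0.235c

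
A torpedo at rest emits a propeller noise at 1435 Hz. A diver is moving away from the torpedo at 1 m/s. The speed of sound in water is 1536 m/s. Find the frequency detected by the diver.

1434 Hz

Moving observer, stationary source: f' = f · (v − v_o)/v.
f' = 1435 × (1536 − 1)/1536 = 1435 × 1535/1536 ≈ 1434 Hz.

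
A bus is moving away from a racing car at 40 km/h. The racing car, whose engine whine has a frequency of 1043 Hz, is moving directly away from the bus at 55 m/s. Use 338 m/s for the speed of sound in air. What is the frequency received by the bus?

868 Hz

40 km/h = 11.11 m/s.
With source receding and observer receding, f' = f · (v − v_o)/(v + v_s).
f' = 1043 × (338 − 11.11)/(338 + 55) = 1043 × 326.89/393 ≈ 868 Hz.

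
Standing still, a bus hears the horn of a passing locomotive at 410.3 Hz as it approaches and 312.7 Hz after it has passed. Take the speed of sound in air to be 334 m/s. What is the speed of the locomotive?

f₁/f₂ = (v + v_s)/(v − v_s), so v_s = v · (f₁ − f₂)/(f₁ + f₂).
v_s = 334 × (410.3 − 312.7)/(410.3 + 312.7) = 334 × 97.6/723.0 ≈ 45 m/s.

45 m/s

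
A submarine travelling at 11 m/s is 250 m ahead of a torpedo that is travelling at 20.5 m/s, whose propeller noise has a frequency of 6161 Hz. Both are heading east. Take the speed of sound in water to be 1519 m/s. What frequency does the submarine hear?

6200 Hz

The submarine is ahead, so the torpedo is moving toward it while the submarine is moving away from the torpedo.
General Doppler shift: f' = f · (v − v_o)/(v − v_s).
f' = 6161 × (1519 − 11)/(1519 − 20.5) = 6161 × 1508/1498.5 ≈ 6200 Hz.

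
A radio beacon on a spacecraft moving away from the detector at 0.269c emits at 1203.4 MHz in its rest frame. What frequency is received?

913.4 MHz

Relativistic Doppler for frequency: f' = f₀ · √((1 − β)/(1 + β)).
f' = 1203.4 × √(0.7310/1.2690) = 1203.4 × 0.75898 ≈ 913.4 MHz.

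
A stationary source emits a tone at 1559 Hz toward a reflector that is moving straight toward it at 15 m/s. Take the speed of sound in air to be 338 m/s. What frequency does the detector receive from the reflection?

1704 Hz

The reflector first receives the wave as a moving observer: f₁ = f₀ · (v + u)/v = 1559 × (338 + 15)/338 ≈ 1628 Hz.
On reflection it acts as a source moving toward the stationary detector: f₂ = f₁ · v/(v − u) = 1628 × 338/323 ≈ 1704 Hz.
Equivalently f₂ = f₀ · (v + u)/(v − u).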